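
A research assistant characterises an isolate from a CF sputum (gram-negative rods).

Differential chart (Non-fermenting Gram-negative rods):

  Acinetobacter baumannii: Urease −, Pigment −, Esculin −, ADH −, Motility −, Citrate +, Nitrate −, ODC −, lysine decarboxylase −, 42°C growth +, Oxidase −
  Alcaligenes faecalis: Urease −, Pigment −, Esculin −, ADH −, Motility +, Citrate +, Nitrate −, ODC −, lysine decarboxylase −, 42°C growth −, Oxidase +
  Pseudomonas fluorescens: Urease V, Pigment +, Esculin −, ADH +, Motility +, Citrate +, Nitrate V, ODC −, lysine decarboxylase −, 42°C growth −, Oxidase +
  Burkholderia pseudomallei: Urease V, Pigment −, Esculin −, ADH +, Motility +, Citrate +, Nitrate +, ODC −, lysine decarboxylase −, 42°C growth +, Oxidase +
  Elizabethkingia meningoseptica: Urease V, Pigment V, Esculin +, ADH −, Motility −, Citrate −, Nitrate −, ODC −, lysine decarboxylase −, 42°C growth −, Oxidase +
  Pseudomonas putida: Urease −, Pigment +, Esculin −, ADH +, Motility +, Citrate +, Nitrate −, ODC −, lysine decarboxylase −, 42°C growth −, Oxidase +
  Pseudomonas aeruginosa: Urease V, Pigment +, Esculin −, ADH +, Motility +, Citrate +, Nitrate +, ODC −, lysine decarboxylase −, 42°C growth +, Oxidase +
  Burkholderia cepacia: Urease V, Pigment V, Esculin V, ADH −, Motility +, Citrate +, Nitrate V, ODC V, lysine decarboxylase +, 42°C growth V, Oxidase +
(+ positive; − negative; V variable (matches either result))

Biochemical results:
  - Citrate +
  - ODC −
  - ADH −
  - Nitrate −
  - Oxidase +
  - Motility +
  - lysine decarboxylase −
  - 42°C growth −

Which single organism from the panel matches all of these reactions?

lysine decarboxylase −: excludes Burkholderia cepacia — 7 left.
Nitrate −: excludes Burkholderia pseudomallei, Pseudomonas aeruginosa — 5 left.
Citrate +: excludes Elizabethkingia meningoseptica — 4 left.
ODC −: all 4 remaining candidates are consistent.
Oxidase +: excludes Acinetobacter baumannii — 3 left.
ADH −: excludes Pseudomonas fluorescens, Pseudomonas putida — 1 left.
42°C growth −: the one remaining candidate is consistent.
Motility +: the one remaining candidate is consistent.

Alcaligenes faecalis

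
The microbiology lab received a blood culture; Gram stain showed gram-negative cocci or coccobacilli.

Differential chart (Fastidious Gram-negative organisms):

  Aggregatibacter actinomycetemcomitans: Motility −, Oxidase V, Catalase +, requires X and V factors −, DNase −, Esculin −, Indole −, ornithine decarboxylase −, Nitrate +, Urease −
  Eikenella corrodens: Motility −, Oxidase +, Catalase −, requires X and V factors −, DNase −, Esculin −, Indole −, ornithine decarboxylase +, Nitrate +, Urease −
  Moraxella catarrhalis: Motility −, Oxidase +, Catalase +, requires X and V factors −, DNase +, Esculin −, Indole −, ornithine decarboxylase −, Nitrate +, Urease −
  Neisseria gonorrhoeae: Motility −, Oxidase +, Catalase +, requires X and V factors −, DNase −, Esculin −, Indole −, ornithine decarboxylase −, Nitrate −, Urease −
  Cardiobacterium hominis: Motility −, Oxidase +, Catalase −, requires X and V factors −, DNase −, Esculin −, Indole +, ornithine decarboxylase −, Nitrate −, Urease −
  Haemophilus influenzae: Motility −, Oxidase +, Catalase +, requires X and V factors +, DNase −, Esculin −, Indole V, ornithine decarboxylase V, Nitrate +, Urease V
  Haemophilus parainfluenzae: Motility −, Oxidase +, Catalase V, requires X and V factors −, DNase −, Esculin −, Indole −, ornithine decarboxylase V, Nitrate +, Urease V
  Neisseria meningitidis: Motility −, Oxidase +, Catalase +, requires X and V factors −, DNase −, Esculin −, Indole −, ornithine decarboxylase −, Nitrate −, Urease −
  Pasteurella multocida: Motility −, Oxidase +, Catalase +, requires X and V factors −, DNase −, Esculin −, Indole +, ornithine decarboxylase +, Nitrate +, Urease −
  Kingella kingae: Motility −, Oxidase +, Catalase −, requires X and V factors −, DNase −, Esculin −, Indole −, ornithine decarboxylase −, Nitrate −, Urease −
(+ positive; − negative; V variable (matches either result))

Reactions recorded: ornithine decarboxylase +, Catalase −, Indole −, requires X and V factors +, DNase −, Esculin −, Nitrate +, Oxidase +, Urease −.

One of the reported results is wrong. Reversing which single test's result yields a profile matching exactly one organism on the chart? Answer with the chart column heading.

Catalase

As reported, no row in the chart matches all 9 reactions.
Reversing Urease → still no organism matches.
Reversing ornithine decarboxylase → still no organism matches.
Reversing requires X and V factors → 2 organisms match (not unique).
Reversing Nitrate → still no organism matches.
Reversing Catalase (to +) → unique match: Haemophilus influenzae.
Reversing Indole → still no organism matches.
Reversing Esculin → still no organism matches.
Reversing Oxidase → still no organism matches.
Reversing DNase → still no organism matches.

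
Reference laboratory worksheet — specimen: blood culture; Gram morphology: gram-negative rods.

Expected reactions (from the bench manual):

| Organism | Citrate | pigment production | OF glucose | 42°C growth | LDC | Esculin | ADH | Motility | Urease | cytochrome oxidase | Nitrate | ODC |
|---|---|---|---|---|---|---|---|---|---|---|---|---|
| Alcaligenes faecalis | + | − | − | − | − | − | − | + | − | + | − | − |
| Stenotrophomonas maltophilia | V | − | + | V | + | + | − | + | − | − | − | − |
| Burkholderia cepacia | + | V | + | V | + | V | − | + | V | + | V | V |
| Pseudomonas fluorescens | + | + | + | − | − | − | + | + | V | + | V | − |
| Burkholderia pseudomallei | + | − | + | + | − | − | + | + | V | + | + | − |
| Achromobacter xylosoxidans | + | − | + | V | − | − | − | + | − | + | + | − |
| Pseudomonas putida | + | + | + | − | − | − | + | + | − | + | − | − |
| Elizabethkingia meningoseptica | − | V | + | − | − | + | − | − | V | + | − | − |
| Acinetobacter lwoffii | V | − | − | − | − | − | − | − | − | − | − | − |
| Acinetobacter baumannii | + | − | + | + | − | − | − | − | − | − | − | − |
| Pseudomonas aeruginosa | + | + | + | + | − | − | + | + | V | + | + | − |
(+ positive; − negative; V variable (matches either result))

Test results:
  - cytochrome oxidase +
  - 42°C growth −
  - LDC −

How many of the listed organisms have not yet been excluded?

5

LDC −: excludes Stenotrophomonas maltophilia, Burkholderia cepacia — 9 left.
cytochrome oxidase +: excludes Acinetobacter lwoffii, Acinetobacter baumannii — 7 left.
42°C growth −: excludes Burkholderia pseudomallei, Pseudomonas aeruginosa — 5 left.
Still consistent: Achromobacter xylosoxidans, Alcaligenes faecalis, Elizabethkingia meningoseptica, Pseudomonas fluorescens, Pseudomonas putida.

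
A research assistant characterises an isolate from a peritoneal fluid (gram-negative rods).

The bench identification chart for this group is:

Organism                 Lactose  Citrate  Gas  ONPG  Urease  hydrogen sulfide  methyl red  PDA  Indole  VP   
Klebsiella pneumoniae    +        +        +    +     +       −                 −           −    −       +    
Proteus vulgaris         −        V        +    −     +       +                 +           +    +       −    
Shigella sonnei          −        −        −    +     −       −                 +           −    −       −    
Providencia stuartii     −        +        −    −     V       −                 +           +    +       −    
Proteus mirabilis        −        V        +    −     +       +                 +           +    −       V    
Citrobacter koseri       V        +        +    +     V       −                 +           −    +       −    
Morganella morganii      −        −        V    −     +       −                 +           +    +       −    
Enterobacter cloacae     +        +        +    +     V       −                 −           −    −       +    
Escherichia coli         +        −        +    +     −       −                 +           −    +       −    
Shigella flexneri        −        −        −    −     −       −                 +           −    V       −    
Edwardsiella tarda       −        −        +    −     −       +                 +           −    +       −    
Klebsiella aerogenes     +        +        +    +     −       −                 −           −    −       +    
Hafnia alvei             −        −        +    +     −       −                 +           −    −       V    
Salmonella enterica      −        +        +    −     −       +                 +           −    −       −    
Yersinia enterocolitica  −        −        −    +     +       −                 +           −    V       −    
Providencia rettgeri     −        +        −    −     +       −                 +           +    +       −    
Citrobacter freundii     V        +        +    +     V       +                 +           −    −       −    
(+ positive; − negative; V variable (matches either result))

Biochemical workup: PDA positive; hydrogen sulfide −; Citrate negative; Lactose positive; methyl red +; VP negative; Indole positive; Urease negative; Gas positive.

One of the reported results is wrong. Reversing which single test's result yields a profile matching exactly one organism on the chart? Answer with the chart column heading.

As reported, no row in the chart matches all 9 reactions.
Reversing Urease → still no organism matches.
Reversing Indole → still no organism matches.
Reversing methyl red → still no organism matches.
Reversing VP → still no organism matches.
Reversing Lactose → still no organism matches.
Reversing Citrate → still no organism matches.
Reversing PDA (to −) → unique match: Escherichia coli.
Reversing hydrogen sulfide → still no organism matches.
Reversing Gas → still no organism matches.

PDA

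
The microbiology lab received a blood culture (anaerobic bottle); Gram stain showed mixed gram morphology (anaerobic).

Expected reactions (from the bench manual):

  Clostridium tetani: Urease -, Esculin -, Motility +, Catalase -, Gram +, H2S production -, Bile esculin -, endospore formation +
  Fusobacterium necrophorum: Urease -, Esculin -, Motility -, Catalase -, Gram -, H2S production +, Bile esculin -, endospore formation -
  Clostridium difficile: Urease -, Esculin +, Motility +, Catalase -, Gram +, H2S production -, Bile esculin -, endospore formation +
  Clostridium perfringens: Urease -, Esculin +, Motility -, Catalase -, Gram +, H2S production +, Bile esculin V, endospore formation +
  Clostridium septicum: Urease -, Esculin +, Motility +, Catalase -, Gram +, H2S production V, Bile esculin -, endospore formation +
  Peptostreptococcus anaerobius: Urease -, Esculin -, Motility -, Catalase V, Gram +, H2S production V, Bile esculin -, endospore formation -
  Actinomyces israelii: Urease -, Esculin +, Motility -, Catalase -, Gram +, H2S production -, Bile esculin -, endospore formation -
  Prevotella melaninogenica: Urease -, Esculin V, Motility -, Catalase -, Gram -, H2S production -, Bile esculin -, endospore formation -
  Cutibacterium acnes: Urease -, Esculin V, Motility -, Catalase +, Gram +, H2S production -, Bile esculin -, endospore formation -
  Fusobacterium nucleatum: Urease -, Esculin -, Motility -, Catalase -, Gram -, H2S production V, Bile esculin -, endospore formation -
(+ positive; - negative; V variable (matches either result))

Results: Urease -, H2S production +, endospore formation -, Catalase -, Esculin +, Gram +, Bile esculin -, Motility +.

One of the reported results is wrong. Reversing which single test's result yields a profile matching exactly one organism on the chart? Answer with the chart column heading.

endospore formation

As reported, no row in the chart matches all 8 reactions.
Reversing Catalase → still no organism matches.
Reversing Gram → still no organism matches.
Reversing Urease → still no organism matches.
Reversing Esculin → still no organism matches.
Reversing Motility → still no organism matches.
Reversing endospore formation (to +) → unique match: Clostridium septicum.
Reversing Bile esculin → still no organism matches.
Reversing H2S production → still no organism matches.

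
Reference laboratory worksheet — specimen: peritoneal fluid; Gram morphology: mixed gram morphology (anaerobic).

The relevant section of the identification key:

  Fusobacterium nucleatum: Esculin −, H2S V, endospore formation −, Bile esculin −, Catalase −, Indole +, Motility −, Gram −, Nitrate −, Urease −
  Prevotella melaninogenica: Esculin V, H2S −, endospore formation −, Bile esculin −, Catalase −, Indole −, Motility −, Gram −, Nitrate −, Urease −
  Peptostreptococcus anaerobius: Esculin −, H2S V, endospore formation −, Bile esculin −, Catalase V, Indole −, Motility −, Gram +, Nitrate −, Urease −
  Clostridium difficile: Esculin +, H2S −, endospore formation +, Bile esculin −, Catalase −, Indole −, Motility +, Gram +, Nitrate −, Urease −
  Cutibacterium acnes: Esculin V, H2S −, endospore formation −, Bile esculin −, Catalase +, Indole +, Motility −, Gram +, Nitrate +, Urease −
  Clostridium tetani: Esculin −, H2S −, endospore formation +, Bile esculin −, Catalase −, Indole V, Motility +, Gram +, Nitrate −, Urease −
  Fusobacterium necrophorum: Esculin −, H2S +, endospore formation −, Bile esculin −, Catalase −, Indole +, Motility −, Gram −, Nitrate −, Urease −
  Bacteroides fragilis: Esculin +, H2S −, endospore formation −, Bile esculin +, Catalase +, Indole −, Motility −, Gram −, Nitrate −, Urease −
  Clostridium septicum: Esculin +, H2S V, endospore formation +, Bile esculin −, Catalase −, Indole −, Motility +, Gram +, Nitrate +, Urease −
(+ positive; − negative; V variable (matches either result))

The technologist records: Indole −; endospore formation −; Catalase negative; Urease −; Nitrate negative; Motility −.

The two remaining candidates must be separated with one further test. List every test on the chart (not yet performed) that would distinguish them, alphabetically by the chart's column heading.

Gram

endospore formation −: excludes Clostridium difficile, Clostridium tetani, Clostridium septicum — 6 left.
Nitrate −: excludes Cutibacterium acnes — 5 left.
Urease −: all 5 remaining candidates are consistent.
Indole −: excludes Fusobacterium nucleatum, Fusobacterium necrophorum — 3 left.
Motility −: all 3 remaining candidates are consistent.
Catalase −: excludes Bacteroides fragilis — 2 left.
Two candidates remain: Peptostreptococcus anaerobius and Prevotella melaninogenica.
  Esculin: − vs V — variable for at least one, does not separate.
  H2S: V vs − — variable for at least one, does not separate.
  Bile esculin: − vs − — same for both, does not separate.
  Gram: Peptostreptococcus anaerobius +, Prevotella melaninogenica − — discriminates.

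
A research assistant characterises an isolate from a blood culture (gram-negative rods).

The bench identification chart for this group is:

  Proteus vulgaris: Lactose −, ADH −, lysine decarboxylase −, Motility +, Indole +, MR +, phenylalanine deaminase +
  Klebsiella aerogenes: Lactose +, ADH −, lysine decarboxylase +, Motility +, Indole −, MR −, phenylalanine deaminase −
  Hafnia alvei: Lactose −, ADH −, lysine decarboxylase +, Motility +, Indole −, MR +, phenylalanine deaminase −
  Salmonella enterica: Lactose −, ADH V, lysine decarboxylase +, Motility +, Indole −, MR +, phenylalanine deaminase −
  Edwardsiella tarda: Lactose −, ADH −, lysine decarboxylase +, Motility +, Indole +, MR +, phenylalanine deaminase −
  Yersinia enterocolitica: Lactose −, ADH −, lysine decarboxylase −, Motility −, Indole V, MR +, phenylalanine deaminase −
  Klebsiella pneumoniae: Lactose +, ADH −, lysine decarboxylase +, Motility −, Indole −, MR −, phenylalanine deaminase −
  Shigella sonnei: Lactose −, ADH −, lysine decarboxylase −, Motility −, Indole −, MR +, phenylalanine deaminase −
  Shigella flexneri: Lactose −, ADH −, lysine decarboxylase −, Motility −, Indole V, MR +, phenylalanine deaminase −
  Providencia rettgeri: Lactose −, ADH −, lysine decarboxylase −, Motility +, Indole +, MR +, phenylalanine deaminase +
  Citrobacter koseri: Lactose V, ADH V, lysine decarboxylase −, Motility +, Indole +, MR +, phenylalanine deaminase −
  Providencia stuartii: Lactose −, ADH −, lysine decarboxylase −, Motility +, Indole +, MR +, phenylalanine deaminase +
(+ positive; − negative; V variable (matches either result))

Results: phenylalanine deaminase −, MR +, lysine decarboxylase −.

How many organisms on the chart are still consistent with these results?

4

phenylalanine deaminase −: excludes Proteus vulgaris, Providencia rettgeri, Providencia stuartii — 9 left.
lysine decarboxylase −: excludes 5 organisms — 4 left.
MR +: all 4 remaining candidates are consistent.
Still consistent: Citrobacter koseri, Shigella flexneri, Shigella sonnei, Yersinia enterocolitica.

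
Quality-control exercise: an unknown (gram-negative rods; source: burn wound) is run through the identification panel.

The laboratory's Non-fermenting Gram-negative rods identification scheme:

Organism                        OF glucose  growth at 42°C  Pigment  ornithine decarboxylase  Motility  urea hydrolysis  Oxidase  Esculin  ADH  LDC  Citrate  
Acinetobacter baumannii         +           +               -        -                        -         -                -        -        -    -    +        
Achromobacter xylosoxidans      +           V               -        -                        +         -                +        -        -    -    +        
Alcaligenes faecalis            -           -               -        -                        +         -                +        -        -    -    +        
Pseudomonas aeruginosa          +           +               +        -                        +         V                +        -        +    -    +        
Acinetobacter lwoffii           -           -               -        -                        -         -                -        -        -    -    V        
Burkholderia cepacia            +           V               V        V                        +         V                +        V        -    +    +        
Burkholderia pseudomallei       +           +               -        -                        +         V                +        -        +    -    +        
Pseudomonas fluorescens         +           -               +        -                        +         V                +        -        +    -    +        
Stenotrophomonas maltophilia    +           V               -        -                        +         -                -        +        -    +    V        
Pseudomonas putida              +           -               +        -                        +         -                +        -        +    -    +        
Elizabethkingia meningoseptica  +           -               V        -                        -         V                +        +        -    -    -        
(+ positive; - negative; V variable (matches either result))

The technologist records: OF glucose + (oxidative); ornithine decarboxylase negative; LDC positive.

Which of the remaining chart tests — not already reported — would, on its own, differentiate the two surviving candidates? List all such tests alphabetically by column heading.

OF glucose +: excludes Alcaligenes faecalis, Acinetobacter lwoffii — 9 left.
ornithine decarboxylase -: all 9 remaining candidates are consistent.
LDC +: excludes 7 organisms — 2 left.
Two candidates remain: Burkholderia cepacia and Stenotrophomonas maltophilia.
  growth at 42°C: V vs V — variable for at least one, does not separate.
  Pigment: V vs - — variable for at least one, does not separate.
  Motility: + vs + — same for both, does not separate.
  urea hydrolysis: V vs - — variable for at least one, does not separate.
  Oxidase: Burkholderia cepacia +, Stenotrophomonas maltophilia - — discriminates.
  Esculin: V vs + — variable for at least one, does not separate.
  ADH: - vs - — same for both, does not separate.
  Citrate: + vs V — variable for at least one, does not separate.

Oxidase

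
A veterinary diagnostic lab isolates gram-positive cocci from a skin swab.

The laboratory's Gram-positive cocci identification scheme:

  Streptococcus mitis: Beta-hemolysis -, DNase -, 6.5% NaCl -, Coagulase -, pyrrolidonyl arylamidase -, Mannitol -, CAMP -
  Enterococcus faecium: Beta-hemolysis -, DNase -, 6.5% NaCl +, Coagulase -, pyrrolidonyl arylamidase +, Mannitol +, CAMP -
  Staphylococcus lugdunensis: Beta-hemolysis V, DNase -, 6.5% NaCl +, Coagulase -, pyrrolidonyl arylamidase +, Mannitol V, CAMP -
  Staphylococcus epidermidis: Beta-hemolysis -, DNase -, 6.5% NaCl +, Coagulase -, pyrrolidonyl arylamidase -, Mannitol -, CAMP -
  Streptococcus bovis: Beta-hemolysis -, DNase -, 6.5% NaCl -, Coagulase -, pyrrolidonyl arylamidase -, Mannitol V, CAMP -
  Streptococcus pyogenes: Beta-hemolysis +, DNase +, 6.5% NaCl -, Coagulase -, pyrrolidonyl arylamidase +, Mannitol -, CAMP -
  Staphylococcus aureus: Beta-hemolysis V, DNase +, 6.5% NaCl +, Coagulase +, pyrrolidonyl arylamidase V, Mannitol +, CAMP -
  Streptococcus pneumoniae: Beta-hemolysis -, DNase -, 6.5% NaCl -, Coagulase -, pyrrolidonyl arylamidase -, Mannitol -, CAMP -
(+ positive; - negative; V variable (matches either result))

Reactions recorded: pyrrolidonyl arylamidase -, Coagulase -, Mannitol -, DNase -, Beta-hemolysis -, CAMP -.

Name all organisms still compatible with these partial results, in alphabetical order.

Staphylococcus epidermidis, Streptococcus bovis, Streptococcus mitis, Streptococcus pneumoniae

DNase -: excludes Streptococcus pyogenes, Staphylococcus aureus — 6 left.
Coagulase -: all 6 remaining candidates are consistent.
Mannitol -: excludes Enterococcus faecium — 5 left.
Beta-hemolysis -: all 5 remaining candidates are consistent.
CAMP -: all 5 remaining candidates are consistent.
pyrrolidonyl arylamidase -: excludes Staphylococcus lugdunensis — 4 left.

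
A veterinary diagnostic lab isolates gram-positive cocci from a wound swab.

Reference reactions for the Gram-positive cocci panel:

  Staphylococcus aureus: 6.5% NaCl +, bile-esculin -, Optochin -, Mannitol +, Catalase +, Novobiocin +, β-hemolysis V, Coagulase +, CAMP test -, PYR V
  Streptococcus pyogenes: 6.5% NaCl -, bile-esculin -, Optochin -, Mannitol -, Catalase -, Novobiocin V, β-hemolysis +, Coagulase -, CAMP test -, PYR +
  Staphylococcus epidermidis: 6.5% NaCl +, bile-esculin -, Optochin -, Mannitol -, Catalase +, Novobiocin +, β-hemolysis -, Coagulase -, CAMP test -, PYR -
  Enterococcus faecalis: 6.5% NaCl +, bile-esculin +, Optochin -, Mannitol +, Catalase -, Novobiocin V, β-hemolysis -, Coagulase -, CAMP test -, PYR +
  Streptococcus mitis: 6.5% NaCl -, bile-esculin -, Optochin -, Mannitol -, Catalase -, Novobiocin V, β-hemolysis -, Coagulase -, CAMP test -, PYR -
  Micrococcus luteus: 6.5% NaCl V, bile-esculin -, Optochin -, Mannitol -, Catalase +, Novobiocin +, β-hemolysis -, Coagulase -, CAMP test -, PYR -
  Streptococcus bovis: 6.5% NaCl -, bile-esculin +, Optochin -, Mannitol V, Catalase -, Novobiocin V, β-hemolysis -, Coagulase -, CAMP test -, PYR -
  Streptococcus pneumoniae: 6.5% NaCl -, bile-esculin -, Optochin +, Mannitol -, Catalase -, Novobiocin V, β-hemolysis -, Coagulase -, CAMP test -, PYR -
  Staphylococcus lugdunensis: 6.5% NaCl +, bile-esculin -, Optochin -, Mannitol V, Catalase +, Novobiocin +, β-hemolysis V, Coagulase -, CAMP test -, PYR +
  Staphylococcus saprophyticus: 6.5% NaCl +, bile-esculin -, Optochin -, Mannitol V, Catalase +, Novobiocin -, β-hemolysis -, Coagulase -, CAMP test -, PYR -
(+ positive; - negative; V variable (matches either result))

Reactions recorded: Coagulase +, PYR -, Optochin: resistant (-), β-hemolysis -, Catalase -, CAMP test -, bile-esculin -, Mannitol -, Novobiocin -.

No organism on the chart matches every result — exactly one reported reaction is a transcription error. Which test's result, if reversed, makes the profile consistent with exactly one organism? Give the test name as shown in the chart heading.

As reported, no row in the chart matches all 9 reactions.
Reversing β-hemolysis → still no organism matches.
Reversing Optochin → still no organism matches.
Reversing Mannitol → still no organism matches.
Reversing PYR → still no organism matches.
Reversing Coagulase (to -) → unique match: Streptococcus mitis.
Reversing CAMP test → still no organism matches.
Reversing Catalase → still no organism matches.
Reversing bile-esculin → still no organism matches.
Reversing Novobiocin → still no organism matches.

Coagulase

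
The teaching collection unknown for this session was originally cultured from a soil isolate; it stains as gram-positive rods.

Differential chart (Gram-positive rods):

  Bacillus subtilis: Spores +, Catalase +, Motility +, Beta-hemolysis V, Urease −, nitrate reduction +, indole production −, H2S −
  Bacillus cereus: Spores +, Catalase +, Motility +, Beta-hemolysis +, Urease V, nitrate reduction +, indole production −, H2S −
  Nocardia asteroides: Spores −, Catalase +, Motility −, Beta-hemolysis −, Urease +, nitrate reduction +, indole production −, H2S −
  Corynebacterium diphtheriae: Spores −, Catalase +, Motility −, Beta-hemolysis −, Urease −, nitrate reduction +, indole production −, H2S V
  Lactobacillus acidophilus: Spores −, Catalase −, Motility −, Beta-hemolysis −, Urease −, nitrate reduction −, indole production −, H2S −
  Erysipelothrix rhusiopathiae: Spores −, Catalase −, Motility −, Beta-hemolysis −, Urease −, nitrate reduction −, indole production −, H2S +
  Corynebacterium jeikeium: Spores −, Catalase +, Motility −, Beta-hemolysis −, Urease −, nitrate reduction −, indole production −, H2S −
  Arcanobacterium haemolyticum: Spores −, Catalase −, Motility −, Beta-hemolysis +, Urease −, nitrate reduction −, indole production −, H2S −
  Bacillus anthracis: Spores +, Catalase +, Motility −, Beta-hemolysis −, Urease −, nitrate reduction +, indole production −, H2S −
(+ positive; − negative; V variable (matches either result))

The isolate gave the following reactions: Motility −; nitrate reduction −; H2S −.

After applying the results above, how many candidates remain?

3

H2S −: excludes Erysipelothrix rhusiopathiae — 8 left.
nitrate reduction −: excludes 5 organisms — 3 left.
Motility −: all 3 remaining candidates are consistent.
Still consistent: Arcanobacterium haemolyticum, Corynebacterium jeikeium, Lactobacillus acidophilus.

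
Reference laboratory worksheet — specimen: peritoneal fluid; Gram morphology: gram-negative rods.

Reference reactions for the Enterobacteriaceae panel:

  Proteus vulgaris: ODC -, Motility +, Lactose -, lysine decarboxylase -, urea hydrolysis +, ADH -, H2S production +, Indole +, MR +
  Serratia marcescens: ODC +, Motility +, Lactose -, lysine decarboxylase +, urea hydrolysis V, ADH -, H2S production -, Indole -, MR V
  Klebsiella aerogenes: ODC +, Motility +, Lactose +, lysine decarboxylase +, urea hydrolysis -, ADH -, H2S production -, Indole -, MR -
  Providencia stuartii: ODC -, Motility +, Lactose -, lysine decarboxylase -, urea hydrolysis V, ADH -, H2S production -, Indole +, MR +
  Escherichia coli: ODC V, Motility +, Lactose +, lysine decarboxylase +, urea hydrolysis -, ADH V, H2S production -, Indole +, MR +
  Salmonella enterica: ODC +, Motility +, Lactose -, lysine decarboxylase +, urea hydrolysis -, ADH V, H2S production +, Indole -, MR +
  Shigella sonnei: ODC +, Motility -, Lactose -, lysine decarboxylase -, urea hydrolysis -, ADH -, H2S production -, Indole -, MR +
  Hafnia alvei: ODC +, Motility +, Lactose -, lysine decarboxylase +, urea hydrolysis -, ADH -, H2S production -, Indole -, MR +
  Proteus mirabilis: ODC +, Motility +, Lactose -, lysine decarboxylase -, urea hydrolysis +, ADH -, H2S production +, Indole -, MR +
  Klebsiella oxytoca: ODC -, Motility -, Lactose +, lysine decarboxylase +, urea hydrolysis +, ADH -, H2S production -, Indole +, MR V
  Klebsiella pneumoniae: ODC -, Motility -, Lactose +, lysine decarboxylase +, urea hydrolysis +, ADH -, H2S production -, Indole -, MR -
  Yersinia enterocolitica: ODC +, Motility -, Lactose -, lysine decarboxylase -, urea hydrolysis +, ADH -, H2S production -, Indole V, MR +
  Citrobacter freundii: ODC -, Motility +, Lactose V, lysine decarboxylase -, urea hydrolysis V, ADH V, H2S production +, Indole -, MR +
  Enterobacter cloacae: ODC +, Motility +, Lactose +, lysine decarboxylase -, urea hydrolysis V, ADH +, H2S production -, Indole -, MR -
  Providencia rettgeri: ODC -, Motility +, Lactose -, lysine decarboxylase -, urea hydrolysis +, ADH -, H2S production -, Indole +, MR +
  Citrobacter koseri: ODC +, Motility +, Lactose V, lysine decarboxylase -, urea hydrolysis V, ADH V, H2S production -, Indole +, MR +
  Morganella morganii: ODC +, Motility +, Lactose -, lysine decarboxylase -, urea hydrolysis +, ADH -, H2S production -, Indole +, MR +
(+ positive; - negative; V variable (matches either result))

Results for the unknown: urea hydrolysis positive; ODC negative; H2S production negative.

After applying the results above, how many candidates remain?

ODC -: excludes 10 organisms — 7 left.
urea hydrolysis +: excludes Escherichia coli — 6 left.
H2S production -: excludes Proteus vulgaris, Citrobacter freundii — 4 left.
Still consistent: Klebsiella oxytoca, Klebsiella pneumoniae, Providencia rettgeri, Providencia stuartii.

4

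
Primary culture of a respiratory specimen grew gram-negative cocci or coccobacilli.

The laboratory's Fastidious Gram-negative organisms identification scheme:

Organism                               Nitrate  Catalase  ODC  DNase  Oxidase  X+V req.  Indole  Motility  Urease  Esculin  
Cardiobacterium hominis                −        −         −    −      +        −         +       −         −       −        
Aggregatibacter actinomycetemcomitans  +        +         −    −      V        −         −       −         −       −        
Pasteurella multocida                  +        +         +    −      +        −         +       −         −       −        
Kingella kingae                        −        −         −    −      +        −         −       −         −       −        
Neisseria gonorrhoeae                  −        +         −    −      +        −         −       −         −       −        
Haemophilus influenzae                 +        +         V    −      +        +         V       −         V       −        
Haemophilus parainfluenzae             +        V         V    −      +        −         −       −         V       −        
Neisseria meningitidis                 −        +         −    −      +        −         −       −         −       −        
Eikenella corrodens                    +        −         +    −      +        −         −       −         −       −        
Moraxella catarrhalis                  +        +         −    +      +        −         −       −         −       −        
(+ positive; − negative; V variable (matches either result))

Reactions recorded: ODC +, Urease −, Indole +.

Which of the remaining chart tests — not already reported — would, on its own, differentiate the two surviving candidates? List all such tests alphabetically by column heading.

Indole +: excludes 7 organisms — 3 left.
ODC +: excludes Cardiobacterium hominis — 2 left.
Urease −: all 2 remaining candidates are consistent.
Two candidates remain: Haemophilus influenzae and Pasteurella multocida.
  Nitrate: + vs + — same for both, does not separate.
  Catalase: + vs + — same for both, does not separate.
  DNase: − vs − — same for both, does not separate.
  Oxidase: + vs + — same for both, does not separate.
  X+V req.: Haemophilus influenzae +, Pasteurella multocida − — discriminates.
  Motility: − vs − — same for both, does not separate.
  Esculin: − vs − — same for both, does not separate.

X+V req.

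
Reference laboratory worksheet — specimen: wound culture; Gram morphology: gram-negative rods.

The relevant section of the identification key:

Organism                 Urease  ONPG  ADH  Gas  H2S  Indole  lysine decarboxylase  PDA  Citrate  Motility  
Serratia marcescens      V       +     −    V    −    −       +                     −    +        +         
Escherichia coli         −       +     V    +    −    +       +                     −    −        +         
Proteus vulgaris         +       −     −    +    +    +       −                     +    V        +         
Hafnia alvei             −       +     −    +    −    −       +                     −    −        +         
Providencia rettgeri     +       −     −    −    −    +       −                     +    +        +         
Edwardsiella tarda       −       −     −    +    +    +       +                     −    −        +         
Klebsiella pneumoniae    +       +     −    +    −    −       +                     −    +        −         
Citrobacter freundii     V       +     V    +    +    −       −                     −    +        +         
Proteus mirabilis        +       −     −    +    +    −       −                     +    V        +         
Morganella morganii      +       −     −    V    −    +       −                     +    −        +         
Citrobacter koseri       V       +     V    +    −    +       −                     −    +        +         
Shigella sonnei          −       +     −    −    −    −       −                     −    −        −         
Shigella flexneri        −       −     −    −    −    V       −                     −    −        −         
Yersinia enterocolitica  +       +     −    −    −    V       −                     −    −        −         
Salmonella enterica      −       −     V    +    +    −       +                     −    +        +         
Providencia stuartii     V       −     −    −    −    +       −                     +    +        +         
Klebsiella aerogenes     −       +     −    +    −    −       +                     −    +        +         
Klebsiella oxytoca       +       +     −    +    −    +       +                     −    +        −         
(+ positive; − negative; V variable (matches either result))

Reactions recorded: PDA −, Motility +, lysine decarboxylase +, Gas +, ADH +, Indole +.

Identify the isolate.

Escherichia coli

PDA −: excludes 5 organisms — 13 left.
Motility +: excludes 5 organisms — 8 left.
ADH +: excludes Serratia marcescens, Hafnia alvei, Edwardsiella tarda, Klebsiella aerogenes — 4 left.
lysine decarboxylase +: excludes Citrobacter freundii, Citrobacter koseri — 2 left.
Gas +: all 2 remaining candidates are consistent.
Indole +: excludes Salmonella enterica — 1 left.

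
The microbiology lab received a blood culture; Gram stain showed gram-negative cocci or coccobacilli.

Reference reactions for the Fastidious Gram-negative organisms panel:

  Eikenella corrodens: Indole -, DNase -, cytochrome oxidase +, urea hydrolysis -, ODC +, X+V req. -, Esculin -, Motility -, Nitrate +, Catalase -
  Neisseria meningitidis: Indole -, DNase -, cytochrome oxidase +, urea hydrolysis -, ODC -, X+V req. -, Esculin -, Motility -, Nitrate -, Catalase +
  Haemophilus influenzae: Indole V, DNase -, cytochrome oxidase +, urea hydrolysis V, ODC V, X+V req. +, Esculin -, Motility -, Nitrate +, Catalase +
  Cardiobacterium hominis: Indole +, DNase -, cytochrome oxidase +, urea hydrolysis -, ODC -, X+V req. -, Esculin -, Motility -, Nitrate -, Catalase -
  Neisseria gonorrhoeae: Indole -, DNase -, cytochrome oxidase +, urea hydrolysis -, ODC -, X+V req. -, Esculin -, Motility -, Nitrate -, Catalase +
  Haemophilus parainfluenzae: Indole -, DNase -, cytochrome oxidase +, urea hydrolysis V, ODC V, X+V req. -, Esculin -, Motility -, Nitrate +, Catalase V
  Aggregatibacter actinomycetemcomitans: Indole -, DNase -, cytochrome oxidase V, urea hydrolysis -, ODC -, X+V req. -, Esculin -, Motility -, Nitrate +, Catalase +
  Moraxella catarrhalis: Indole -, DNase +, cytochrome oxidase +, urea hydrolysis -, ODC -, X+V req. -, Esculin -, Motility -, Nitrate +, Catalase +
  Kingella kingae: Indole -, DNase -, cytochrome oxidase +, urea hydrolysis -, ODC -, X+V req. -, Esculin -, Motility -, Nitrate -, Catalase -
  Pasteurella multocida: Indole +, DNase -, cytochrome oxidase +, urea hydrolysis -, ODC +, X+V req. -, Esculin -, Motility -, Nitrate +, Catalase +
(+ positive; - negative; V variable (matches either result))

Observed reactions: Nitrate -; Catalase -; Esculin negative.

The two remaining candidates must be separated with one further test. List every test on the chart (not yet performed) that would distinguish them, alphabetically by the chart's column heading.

Catalase -: excludes 6 organisms — 4 left.
Esculin -: all 4 remaining candidates are consistent.
Nitrate -: excludes Eikenella corrodens, Haemophilus parainfluenzae — 2 left.
Two candidates remain: Cardiobacterium hominis and Kingella kingae.
  Indole: Cardiobacterium hominis +, Kingella kingae - — discriminates.
  DNase: - vs - — same for both, does not separate.
  cytochrome oxidase: + vs + — same for both, does not separate.
  urea hydrolysis: - vs - — same for both, does not separate.
  ODC: - vs - — same for both, does not separate.
  X+V req.: - vs - — same for both, does not separate.
  Motility: - vs - — same for both, does not separate.

Indole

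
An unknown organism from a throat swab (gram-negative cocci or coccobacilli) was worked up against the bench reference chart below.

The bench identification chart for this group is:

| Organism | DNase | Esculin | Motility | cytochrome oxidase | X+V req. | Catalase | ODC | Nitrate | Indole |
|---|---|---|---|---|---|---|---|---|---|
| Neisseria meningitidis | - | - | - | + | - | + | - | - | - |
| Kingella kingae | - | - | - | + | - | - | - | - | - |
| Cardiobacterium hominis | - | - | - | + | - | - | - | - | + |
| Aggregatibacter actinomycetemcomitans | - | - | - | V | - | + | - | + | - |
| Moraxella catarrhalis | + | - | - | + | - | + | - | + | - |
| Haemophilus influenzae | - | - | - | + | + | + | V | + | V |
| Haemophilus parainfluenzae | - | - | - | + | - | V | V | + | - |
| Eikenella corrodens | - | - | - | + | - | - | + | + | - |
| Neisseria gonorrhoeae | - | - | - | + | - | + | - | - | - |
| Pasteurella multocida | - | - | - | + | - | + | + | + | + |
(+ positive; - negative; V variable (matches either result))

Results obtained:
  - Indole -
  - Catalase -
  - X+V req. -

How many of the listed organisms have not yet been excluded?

3

Catalase -: excludes 6 organisms — 4 left.
X+V req. -: all 4 remaining candidates are consistent.
Indole -: excludes Cardiobacterium hominis — 3 left.
Still consistent: Eikenella corrodens, Haemophilus parainfluenzae, Kingella kingae.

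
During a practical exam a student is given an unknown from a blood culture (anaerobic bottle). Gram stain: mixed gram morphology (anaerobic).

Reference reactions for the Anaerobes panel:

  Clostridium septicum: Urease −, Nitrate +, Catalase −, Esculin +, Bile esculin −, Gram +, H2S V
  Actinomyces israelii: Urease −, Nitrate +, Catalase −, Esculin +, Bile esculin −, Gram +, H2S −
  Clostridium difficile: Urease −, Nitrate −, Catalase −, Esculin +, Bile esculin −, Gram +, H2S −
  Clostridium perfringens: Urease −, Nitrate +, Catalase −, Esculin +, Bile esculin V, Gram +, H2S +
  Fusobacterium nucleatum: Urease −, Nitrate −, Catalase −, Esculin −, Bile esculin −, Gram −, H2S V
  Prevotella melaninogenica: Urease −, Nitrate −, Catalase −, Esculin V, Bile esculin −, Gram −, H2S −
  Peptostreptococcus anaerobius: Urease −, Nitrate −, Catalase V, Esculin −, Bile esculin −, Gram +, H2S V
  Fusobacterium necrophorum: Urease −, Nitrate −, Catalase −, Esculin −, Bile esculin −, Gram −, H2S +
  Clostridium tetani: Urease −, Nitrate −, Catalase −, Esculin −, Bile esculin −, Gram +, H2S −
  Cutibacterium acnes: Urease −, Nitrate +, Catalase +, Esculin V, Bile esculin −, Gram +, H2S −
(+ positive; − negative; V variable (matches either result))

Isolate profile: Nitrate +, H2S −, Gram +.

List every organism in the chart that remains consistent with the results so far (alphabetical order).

Actinomyces israelii, Clostridium septicum, Cutibacterium acnes

Gram +: excludes Fusobacterium nucleatum, Prevotella melaninogenica, Fusobacterium necrophorum — 7 left.
Nitrate +: excludes Clostridium difficile, Peptostreptococcus anaerobius, Clostridium tetani — 4 left.
H2S −: excludes Clostridium perfringens — 3 left.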